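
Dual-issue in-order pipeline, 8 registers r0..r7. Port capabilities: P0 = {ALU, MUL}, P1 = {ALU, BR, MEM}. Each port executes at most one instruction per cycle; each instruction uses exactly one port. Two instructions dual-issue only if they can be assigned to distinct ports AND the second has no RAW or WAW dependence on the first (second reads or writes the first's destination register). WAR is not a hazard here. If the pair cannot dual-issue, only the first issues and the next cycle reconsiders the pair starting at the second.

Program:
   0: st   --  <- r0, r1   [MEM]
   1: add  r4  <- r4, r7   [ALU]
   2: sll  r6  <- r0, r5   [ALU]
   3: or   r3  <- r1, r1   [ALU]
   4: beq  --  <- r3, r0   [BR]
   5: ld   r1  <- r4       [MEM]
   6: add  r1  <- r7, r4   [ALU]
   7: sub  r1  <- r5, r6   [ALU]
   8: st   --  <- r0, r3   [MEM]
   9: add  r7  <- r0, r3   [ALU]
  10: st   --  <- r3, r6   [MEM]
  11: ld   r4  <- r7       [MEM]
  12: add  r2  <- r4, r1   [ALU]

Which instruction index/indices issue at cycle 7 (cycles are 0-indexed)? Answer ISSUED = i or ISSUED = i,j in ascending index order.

#0 head=0: st+add i0&i1 dual
#1 head=2: sll+or i2&i3 dual
#2 head=4: beq i4 no-port BR/MEM
#3 head=5: ld i5 WAW r1
#4 head=6: add i6 WAW r1
#5 head=7: sub+st i7&i8 dual
#6 head=9: add+st i9&i10 dual
#7 head=11: ld i11 RAW r4
#8 head=12: add i12 tail

ISSUED = 11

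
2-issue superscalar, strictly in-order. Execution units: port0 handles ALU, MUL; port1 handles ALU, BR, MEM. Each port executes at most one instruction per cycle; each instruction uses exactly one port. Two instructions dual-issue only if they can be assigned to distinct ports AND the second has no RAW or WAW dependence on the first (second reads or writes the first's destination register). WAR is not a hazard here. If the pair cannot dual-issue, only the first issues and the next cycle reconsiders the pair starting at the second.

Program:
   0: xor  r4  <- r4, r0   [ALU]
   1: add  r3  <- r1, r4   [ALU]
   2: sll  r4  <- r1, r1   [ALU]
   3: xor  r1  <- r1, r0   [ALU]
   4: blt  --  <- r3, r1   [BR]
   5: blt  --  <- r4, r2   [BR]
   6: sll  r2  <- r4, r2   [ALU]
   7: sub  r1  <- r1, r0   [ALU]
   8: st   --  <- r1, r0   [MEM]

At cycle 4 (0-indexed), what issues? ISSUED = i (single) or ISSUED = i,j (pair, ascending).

ISSUED = 5,6

[0] i0  xor  -- RAW r4
[1] i1,i2  add;sll  -- 2-wide
[2] i3  xor  -- RAW r1
[3] i4  blt  -- no-port BR/BR
[4] i5,i6  blt;sll  -- 2-wide
[5] i7  sub  -- RAW r1
[6] i8  st  -- tail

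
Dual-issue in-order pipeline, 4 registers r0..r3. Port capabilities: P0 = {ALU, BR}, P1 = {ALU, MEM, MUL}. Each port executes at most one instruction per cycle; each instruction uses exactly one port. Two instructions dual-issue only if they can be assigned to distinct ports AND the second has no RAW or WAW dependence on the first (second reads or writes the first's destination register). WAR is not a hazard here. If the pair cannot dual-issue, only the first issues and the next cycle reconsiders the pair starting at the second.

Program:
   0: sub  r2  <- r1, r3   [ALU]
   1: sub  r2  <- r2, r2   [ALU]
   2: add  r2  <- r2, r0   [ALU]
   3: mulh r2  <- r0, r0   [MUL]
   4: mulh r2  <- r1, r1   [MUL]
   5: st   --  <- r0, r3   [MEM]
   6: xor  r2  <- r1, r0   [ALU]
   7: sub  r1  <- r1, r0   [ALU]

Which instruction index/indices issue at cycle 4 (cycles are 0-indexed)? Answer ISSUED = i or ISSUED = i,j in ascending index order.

ISSUED = 4

[0] i0  sub  -- RAW+WAW r2
[1] i1  sub  -- RAW+WAW r2
[2] i2  add  -- WAW r2
[3] i3  mulh  -- no-port MUL/MUL
[4] i4  mulh  -- no-port MUL/MEM
[5] i5/i6  st+xor  -- dual
[6] i7  sub  -- tail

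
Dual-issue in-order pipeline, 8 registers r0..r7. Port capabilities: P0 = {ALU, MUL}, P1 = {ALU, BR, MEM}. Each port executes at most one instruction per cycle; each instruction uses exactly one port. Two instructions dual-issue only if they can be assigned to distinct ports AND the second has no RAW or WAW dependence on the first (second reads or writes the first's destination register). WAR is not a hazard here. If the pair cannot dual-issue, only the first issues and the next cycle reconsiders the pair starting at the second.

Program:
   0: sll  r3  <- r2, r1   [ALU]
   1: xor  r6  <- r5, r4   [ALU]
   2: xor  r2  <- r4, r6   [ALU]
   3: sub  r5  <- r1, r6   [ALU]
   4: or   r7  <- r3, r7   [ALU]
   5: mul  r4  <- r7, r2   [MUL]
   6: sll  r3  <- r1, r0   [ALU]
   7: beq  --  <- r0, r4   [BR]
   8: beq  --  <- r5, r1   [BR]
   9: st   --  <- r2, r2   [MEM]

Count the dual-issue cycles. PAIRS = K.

t=0 i0+i1:sll.ALU+xor.ALU ; pair
t=1 i2+i3:xor.ALU+sub.ALU ; pair
t=2 i4:or.ALU ; RAW r7
t=3 i5+i6:mul.MUL+sll.ALU ; pair
t=4 i7:beq.BR ; no-port BR/BR
t=5 i8:beq.BR ; no-port BR/MEM
t=6 i9:st.MEM ; tail

PAIRS = 3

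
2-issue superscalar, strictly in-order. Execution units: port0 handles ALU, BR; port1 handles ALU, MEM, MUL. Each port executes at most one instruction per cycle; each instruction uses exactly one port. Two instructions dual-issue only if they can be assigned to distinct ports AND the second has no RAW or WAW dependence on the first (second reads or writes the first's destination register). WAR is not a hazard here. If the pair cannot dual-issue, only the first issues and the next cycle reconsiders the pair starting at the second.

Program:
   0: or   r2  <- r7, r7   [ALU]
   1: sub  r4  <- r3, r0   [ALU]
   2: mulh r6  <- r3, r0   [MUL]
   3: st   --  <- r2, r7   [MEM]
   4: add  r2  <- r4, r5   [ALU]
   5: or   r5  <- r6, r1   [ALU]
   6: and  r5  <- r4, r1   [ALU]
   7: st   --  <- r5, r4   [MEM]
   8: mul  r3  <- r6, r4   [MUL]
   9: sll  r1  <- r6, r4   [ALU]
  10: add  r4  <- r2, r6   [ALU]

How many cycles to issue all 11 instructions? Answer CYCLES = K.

CYCLES = 8

[0] i0,i1  or.ALU/sub.ALU  -- dual
[1] i2  mulh.MUL  -- no-port MUL/MEM
[2] i3,i4  st.MEM/add.ALU  -- dual
[3] i5  or.ALU  -- WAW r5
[4] i6  and.ALU  -- RAW r5
[5] i7  st.MEM  -- no-port MEM/MUL
[6] i8,i9  mul.MUL/sll.ALU  -- dual
[7] i10  add.ALU  -- tail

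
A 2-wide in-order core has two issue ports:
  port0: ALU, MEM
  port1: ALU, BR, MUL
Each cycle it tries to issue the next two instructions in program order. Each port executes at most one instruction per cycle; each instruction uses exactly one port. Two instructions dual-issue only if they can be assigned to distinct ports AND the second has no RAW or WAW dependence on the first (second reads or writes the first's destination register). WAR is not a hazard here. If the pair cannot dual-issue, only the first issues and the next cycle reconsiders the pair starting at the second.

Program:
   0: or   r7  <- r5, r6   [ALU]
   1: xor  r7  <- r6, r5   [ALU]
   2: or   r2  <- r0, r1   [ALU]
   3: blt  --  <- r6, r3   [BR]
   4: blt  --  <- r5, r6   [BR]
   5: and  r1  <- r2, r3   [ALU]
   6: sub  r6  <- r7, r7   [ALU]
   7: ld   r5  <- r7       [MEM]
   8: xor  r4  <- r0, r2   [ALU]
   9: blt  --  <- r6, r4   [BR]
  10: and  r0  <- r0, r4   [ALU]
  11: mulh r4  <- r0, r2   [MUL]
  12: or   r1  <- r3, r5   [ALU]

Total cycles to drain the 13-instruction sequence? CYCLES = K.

CYCLES = 8

  cy0 -> i0 (or.ALU) WAW r7
  cy1 -> i1,i2 (xor.ALU or.ALU) 2-wide
  cy2 -> i3 (blt.BR) no-port BR/BR
  cy3 -> i4,i5 (blt.BR and.ALU) 2-wide
  cy4 -> i6,i7 (sub.ALU ld.MEM) 2-wide
  cy5 -> i8 (xor.ALU) RAW r4
  cy6 -> i9,i10 (blt.BR and.ALU) 2-wide
  cy7 -> i11,i12 (mulh.MUL or.ALU) 2-wide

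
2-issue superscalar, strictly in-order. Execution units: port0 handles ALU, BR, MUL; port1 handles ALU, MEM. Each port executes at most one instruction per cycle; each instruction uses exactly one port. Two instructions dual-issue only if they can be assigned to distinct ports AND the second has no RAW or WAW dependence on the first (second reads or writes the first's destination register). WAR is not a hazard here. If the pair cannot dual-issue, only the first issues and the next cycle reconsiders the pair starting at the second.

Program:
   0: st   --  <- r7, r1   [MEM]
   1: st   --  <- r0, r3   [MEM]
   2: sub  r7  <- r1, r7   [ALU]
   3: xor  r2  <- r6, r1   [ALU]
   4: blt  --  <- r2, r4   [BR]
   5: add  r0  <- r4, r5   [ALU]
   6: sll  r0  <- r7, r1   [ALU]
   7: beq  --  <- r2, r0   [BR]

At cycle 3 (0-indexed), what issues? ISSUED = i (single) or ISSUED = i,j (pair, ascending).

c0: i0 st.MEM  no-port MEM/MEM
c1: i1/i2 st.MEM;sub.ALU  2-wide
c2: i3 xor.ALU  RAW r2
c3: i4/i5 blt.BR;add.ALU  2-wide
c4: i6 sll.ALU  RAW r0
c5: i7 beq.BR  tail

ISSUED = 4,5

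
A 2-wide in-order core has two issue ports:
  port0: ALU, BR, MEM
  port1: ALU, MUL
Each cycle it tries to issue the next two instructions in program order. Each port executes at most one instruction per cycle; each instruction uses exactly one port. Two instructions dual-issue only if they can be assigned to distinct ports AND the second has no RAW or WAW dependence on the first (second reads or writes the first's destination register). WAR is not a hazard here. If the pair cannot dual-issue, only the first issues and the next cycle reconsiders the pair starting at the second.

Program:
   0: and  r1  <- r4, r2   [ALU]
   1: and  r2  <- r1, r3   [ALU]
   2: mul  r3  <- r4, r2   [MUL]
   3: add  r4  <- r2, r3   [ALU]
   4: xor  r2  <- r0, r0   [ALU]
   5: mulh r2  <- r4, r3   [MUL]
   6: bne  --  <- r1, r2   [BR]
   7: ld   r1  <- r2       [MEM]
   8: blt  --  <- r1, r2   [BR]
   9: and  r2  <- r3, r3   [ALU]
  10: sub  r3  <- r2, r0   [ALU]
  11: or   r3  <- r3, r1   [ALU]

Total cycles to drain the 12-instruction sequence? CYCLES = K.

  cy0 -> i0 (and) RAW r1
  cy1 -> i1 (and) RAW r2
  cy2 -> i2 (mul) RAW r3
  cy3 -> i3+i4 (add;xor) dual
  cy4 -> i5 (mulh) RAW r2
  cy5 -> i6 (bne) no-port BR/MEM
  cy6 -> i7 (ld) no-port MEM/BR
  cy7 -> i8+i9 (blt;and) dual
  cy8 -> i10 (sub) RAW+WAW r3
  cy9 -> i11 (or) tail

CYCLES = 10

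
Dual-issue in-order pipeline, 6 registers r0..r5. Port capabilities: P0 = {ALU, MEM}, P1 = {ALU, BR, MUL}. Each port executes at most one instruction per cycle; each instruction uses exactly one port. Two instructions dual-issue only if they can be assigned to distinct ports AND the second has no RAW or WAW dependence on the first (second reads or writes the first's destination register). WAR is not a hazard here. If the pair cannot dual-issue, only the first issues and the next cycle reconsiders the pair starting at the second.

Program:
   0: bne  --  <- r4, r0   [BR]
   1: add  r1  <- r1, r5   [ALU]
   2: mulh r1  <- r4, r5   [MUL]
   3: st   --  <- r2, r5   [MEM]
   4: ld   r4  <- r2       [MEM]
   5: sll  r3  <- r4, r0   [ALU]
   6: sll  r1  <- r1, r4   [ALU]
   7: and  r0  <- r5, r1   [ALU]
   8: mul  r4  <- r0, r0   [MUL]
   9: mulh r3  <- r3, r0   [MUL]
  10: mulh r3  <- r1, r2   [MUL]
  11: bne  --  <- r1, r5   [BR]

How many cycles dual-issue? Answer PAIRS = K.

PAIRS = 3

#0 head=0: bne.BR+add.ALU i0&i1 pair
#1 head=2: mulh.MUL+st.MEM i2&i3 pair
#2 head=4: ld.MEM i4 RAW r4
#3 head=5: sll.ALU+sll.ALU i5&i6 pair
#4 head=7: and.ALU i7 RAW r0
#5 head=8: mul.MUL i8 no-port MUL/MUL
#6 head=9: mulh.MUL i9 no-port MUL/MUL
#7 head=10: mulh.MUL i10 no-port MUL/BR
#8 head=11: bne.BR i11 tail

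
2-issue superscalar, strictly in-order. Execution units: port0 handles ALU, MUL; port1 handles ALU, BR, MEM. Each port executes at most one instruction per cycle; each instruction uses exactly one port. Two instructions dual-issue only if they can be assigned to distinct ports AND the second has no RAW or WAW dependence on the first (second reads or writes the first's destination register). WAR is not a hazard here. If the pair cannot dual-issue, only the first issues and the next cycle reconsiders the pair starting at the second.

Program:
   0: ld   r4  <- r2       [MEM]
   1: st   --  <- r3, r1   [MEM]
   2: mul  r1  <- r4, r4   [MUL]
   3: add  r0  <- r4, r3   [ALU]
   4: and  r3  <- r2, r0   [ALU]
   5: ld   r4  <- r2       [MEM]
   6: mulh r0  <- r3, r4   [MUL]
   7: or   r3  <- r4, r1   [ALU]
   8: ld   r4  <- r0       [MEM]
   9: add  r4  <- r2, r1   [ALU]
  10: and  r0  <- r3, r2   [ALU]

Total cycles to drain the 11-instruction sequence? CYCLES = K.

#0 head=0: ld i0 no-port MEM/MEM
#1 head=1: st/mul i1,i2 2-wide
#2 head=3: add i3 RAW r0
#3 head=4: and/ld i4,i5 2-wide
#4 head=6: mulh/or i6,i7 2-wide
#5 head=8: ld i8 WAW r4
#6 head=9: add/and i9,i10 2-wide

CYCLES = 7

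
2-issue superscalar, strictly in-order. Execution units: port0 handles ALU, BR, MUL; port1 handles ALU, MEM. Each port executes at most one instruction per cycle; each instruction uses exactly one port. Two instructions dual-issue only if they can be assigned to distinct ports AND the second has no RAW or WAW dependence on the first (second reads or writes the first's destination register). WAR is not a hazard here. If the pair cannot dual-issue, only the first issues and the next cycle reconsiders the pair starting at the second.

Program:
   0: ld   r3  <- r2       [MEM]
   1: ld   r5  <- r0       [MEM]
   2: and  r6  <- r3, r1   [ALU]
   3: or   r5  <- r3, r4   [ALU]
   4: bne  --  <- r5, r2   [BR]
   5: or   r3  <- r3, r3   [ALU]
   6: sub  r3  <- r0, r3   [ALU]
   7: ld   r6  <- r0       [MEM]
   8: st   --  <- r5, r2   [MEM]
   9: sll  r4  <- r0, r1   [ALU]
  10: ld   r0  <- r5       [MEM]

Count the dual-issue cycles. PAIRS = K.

PAIRS = 4

[0] i0  ld  -- no-port MEM/MEM
[1] i1/i2  ld;and  -- 2-wide
[2] i3  or  -- RAW r5
[3] i4/i5  bne;or  -- 2-wide
[4] i6/i7  sub;ld  -- 2-wide
[5] i8/i9  st;sll  -- 2-wide
[6] i10  ld  -- tail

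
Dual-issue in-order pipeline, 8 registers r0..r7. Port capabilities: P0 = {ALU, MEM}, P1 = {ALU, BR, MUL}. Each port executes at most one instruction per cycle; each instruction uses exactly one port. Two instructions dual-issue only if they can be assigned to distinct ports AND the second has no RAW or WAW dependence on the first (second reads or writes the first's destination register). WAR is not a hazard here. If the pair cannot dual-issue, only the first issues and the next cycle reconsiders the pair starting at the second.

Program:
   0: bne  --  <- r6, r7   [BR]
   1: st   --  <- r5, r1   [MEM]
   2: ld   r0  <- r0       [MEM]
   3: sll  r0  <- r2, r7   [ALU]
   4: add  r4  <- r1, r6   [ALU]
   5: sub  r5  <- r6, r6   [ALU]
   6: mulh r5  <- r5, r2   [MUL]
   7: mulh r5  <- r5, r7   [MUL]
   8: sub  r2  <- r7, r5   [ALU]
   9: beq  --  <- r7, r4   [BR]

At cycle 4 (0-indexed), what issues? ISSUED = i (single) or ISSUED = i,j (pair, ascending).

ISSUED = 6

  cy0 -> i0/i1 (bne st) dual
  cy1 -> i2 (ld) WAW r0
  cy2 -> i3/i4 (sll add) dual
  cy3 -> i5 (sub) RAW+WAW r5
  cy4 -> i6 (mulh) no-port MUL/MUL
  cy5 -> i7 (mulh) RAW r5
  cy6 -> i8/i9 (sub beq) dual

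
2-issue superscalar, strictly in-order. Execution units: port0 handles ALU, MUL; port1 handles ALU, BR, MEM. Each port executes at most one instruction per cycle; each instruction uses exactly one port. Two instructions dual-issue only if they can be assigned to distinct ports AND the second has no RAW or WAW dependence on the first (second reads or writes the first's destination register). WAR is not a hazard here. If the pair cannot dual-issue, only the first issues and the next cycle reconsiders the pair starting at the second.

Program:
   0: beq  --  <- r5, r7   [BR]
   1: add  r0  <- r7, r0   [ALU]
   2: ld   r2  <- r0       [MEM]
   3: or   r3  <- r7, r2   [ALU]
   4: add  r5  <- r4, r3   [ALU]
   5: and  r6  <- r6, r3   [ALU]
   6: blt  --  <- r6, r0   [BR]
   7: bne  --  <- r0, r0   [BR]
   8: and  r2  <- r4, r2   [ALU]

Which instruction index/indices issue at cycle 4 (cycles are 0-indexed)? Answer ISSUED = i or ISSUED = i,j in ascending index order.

t=0 i0&i1:beq/add ; pair
t=1 i2:ld ; RAW r2
t=2 i3:or ; RAW r3
t=3 i4&i5:add/and ; pair
t=4 i6:blt ; no-port BR/BR
t=5 i7&i8:bne/and ; pair

ISSUED = 6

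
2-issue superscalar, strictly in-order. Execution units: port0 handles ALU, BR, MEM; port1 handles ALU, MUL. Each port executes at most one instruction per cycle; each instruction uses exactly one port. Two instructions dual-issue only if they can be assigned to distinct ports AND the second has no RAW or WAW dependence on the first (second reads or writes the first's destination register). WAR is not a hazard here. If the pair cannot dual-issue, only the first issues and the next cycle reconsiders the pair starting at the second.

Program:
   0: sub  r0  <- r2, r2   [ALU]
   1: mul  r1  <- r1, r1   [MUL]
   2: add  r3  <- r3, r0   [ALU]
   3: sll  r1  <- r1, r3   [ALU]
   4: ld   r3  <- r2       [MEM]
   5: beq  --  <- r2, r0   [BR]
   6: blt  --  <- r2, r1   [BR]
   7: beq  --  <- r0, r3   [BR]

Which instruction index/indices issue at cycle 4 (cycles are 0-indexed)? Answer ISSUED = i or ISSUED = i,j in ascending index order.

t=0 i0&i1:sub mul ; 2-wide
t=1 i2:add ; RAW r3
t=2 i3&i4:sll ld ; 2-wide
t=3 i5:beq ; no-port BR/BR
t=4 i6:blt ; no-port BR/BR
t=5 i7:beq ; tail

ISSUED = 6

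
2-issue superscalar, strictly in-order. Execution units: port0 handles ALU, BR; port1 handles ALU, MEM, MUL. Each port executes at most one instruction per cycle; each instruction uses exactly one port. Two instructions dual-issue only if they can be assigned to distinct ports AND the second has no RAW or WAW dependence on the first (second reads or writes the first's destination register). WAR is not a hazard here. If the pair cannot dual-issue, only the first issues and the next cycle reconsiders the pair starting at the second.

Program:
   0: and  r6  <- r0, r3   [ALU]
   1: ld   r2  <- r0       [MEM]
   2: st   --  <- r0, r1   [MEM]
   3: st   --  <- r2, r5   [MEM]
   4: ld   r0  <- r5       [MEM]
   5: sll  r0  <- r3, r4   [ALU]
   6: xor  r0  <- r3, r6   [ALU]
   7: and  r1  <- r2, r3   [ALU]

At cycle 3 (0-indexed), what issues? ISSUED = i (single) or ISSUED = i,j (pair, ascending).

ISSUED = 4

t=0 i0+i1:and.ALU ld.MEM ; dual
t=1 i2:st.MEM ; no-port MEM/MEM
t=2 i3:st.MEM ; no-port MEM/MEM
t=3 i4:ld.MEM ; WAW r0
t=4 i5:sll.ALU ; WAW r0
t=5 i6+i7:xor.ALU and.ALU ; dual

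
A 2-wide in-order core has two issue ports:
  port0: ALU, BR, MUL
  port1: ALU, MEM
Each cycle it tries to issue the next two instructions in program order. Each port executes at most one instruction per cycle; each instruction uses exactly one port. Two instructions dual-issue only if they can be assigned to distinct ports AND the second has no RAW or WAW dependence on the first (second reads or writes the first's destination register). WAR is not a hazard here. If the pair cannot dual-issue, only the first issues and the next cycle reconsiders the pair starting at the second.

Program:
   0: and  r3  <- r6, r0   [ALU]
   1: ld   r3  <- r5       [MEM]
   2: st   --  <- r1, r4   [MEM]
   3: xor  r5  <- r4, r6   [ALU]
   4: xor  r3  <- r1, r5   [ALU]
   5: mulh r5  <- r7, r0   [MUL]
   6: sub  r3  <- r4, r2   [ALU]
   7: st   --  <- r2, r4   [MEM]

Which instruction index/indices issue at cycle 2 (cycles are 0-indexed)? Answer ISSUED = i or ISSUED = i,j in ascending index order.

ISSUED = 2,3

t=0 i0:and ; WAW r3
t=1 i1:ld ; no-port MEM/MEM
t=2 i2+i3:st/xor ; 2-wide
t=3 i4+i5:xor/mulh ; 2-wide
t=4 i6+i7:sub/st ; 2-wide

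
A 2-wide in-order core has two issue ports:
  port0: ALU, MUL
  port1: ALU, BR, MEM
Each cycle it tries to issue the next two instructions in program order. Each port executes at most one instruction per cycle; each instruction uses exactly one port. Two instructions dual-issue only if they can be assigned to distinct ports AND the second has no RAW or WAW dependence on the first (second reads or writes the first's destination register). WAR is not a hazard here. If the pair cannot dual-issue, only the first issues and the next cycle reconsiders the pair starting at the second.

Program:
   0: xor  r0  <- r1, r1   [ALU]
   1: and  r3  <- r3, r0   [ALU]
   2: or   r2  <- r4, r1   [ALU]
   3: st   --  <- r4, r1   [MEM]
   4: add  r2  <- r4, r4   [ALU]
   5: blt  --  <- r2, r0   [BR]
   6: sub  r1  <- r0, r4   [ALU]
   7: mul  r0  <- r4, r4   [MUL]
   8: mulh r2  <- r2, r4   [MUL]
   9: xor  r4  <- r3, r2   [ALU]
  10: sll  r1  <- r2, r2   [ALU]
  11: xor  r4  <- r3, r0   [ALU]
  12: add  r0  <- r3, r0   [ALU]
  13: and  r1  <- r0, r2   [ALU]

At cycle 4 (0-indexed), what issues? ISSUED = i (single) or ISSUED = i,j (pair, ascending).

ISSUED = 7

[0] i0  xor.ALU  -- RAW r0
[1] i1&i2  and.ALU;or.ALU  -- 2-wide
[2] i3&i4  st.MEM;add.ALU  -- 2-wide
[3] i5&i6  blt.BR;sub.ALU  -- 2-wide
[4] i7  mul.MUL  -- no-port MUL/MUL
[5] i8  mulh.MUL  -- RAW r2
[6] i9&i10  xor.ALU;sll.ALU  -- 2-wide
[7] i11&i12  xor.ALU;add.ALU  -- 2-wide
[8] i13  and.ALU  -- tail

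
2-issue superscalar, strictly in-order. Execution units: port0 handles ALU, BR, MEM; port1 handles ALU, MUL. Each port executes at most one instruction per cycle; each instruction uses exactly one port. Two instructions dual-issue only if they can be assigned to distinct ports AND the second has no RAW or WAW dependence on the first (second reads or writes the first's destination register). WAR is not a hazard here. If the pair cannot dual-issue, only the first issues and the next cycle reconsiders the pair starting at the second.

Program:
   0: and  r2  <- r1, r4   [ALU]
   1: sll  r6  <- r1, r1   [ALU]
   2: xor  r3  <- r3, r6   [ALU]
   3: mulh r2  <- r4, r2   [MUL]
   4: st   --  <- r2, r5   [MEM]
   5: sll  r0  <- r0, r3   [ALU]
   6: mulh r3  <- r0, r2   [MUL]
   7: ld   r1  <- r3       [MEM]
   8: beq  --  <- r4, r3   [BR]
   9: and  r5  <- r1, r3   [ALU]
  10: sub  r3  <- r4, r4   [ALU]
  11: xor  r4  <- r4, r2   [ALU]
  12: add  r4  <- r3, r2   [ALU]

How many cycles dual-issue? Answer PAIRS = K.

#0 head=0: and/sll i0+i1 pair
#1 head=2: xor/mulh i2+i3 pair
#2 head=4: st/sll i4+i5 pair
#3 head=6: mulh i6 RAW r3
#4 head=7: ld i7 no-port MEM/BR
#5 head=8: beq/and i8+i9 pair
#6 head=10: sub/xor i10+i11 pair
#7 head=12: add i12 tail

PAIRS = 5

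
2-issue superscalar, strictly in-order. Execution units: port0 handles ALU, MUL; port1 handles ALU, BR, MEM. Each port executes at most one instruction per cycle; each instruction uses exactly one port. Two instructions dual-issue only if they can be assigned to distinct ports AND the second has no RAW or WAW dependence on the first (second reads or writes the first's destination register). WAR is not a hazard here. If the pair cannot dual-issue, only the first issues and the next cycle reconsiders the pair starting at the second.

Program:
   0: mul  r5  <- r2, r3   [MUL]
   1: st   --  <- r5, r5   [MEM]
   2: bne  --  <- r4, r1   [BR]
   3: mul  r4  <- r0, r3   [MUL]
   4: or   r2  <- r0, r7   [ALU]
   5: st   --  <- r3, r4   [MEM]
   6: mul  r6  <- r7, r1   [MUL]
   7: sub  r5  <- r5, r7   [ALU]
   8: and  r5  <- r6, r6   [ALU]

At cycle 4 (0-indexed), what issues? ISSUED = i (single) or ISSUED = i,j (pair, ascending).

ISSUED = 6,7

0. mul @i0  | RAW r5
1. st @i1  | no-port MEM/BR
2. bne/mul @i2+i3  | dual
3. or/st @i4+i5  | dual
4. mul/sub @i6+i7  | dual
5. and @i8  | tail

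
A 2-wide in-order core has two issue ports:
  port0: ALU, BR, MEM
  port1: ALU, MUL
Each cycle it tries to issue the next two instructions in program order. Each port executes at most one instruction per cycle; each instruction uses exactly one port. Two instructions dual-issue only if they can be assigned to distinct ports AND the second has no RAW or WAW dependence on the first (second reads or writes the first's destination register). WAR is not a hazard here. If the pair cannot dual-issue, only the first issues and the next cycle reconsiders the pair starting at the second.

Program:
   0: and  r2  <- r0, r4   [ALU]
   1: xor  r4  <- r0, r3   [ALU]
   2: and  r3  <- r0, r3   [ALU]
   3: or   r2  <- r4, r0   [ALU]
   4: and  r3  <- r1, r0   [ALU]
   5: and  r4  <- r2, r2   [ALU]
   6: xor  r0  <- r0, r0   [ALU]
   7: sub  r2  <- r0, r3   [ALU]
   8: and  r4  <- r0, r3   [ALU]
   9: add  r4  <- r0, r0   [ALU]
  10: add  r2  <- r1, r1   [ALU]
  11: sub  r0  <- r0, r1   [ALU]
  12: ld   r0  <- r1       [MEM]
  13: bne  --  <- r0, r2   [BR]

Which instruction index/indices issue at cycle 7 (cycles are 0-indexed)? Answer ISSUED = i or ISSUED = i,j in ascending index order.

ISSUED = 12

[0] i0,i1  and/xor  -- dual
[1] i2,i3  and/or  -- dual
[2] i4,i5  and/and  -- dual
[3] i6  xor  -- RAW r0
[4] i7,i8  sub/and  -- dual
[5] i9,i10  add/add  -- dual
[6] i11  sub  -- WAW r0
[7] i12  ld  -- no-port MEM/BR
[8] i13  bne  -- tail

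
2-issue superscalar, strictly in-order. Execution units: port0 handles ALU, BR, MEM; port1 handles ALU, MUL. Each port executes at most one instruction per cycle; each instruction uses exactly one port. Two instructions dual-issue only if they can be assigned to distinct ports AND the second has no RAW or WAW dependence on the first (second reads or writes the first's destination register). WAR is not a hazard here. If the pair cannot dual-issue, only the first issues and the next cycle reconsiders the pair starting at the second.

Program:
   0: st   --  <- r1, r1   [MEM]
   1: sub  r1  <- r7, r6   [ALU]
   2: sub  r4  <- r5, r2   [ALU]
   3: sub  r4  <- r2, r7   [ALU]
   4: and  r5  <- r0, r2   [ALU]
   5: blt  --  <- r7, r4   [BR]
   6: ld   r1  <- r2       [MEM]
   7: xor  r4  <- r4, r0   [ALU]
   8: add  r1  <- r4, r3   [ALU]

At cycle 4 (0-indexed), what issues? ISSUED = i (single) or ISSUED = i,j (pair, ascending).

[0] i0+i1  st/sub  -- dual
[1] i2  sub  -- WAW r4
[2] i3+i4  sub/and  -- dual
[3] i5  blt  -- no-port BR/MEM
[4] i6+i7  ld/xor  -- dual
[5] i8  add  -- tail

ISSUED = 6,7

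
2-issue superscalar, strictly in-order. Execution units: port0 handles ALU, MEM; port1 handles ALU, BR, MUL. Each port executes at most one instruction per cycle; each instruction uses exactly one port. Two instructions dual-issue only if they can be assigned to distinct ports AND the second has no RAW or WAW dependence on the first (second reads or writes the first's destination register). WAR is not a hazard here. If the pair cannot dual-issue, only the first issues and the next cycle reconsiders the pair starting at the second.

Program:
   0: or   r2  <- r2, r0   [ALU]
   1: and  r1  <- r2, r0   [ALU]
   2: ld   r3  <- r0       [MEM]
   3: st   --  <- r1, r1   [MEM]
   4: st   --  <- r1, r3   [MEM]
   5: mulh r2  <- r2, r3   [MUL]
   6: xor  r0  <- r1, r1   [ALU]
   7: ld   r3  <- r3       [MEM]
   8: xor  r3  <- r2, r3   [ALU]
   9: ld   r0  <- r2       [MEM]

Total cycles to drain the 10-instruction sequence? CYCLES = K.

CYCLES = 6

#0 head=0: or.ALU i0 RAW r2
#1 head=1: and.ALU+ld.MEM i1,i2 pair
#2 head=3: st.MEM i3 no-port MEM/MEM
#3 head=4: st.MEM+mulh.MUL i4,i5 pair
#4 head=6: xor.ALU+ld.MEM i6,i7 pair
#5 head=8: xor.ALU+ld.MEM i8,i9 pair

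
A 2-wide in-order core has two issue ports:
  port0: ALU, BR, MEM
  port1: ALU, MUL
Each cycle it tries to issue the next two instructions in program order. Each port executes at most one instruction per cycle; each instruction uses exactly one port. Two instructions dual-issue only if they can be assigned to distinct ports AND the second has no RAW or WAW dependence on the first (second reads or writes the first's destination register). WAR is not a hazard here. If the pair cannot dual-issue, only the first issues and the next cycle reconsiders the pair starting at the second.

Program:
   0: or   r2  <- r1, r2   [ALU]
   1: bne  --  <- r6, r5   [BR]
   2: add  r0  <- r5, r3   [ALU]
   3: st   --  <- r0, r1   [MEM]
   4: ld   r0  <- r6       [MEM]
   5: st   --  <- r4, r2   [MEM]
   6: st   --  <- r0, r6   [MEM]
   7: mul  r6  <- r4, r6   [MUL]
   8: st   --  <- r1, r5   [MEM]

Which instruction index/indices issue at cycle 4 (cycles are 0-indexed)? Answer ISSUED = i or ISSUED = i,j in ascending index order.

[0] i0+i1  or;bne  -- dual
[1] i2  add  -- RAW r0
[2] i3  st  -- no-port MEM/MEM
[3] i4  ld  -- no-port MEM/MEM
[4] i5  st  -- no-port MEM/MEM
[5] i6+i7  st;mul  -- dual
[6] i8  st  -- tail

ISSUED = 5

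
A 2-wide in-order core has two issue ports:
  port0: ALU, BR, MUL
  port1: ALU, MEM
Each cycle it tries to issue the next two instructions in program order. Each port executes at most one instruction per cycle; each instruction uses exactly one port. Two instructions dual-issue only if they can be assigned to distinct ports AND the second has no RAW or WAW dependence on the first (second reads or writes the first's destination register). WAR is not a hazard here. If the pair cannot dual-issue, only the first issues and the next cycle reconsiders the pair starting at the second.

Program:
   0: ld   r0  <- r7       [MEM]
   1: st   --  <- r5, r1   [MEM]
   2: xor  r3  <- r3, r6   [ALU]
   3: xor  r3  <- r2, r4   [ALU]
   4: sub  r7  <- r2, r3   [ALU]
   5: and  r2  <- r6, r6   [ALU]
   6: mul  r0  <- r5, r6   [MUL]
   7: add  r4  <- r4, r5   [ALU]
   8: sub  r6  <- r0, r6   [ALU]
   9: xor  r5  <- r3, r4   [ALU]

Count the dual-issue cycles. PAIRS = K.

PAIRS = 4

0. ld @i0  | no-port MEM/MEM
1. st+xor @i1/i2  | 2-wide
2. xor @i3  | RAW r3
3. sub+and @i4/i5  | 2-wide
4. mul+add @i6/i7  | 2-wide
5. sub+xor @i8/i9  | 2-wide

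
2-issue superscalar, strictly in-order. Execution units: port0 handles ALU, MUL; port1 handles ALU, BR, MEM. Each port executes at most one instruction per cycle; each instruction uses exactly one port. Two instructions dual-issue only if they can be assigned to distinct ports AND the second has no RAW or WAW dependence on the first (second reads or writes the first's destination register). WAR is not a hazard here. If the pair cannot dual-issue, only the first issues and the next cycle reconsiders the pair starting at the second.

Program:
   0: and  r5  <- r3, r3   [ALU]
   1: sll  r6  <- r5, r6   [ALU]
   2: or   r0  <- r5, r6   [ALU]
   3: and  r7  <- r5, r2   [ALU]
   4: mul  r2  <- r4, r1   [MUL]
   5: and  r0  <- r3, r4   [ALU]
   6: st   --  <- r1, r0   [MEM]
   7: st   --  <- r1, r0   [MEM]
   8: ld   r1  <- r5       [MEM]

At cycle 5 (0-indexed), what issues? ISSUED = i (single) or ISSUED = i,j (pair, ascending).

  cy0 -> i0 (and.ALU) RAW r5
  cy1 -> i1 (sll.ALU) RAW r6
  cy2 -> i2,i3 (or.ALU and.ALU) dual
  cy3 -> i4,i5 (mul.MUL and.ALU) dual
  cy4 -> i6 (st.MEM) no-port MEM/MEM
  cy5 -> i7 (st.MEM) no-port MEM/MEM
  cy6 -> i8 (ld.MEM) tail

ISSUED = 7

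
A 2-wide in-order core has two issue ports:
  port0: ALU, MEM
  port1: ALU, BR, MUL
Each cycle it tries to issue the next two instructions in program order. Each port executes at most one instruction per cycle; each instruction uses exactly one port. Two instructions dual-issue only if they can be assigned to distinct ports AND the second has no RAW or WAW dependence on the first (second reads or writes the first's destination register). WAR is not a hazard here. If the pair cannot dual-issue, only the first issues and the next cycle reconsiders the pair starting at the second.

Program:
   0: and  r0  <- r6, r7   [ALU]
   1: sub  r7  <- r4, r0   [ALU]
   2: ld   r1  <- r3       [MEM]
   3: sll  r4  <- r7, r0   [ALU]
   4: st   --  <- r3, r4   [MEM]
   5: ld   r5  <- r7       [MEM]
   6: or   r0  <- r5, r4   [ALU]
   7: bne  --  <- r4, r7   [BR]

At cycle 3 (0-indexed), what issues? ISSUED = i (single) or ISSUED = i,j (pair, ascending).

#0 head=0: and.ALU i0 RAW r0
#1 head=1: sub.ALU+ld.MEM i1,i2 2-wide
#2 head=3: sll.ALU i3 RAW r4
#3 head=4: st.MEM i4 no-port MEM/MEM
#4 head=5: ld.MEM i5 RAW r5
#5 head=6: or.ALU+bne.BR i6,i7 2-wide

ISSUED = 4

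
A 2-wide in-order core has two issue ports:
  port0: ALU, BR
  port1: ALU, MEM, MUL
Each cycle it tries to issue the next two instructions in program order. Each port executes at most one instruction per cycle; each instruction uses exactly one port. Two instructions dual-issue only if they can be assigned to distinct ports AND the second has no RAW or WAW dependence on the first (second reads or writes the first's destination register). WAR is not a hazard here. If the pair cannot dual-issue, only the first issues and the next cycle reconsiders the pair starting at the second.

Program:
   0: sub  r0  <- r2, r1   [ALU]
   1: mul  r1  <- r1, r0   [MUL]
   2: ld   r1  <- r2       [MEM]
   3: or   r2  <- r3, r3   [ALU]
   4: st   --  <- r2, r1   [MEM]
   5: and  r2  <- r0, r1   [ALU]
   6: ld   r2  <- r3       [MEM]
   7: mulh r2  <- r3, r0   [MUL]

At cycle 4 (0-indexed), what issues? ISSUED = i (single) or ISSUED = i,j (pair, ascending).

ISSUED = 6

#0 head=0: sub.ALU i0 RAW r0
#1 head=1: mul.MUL i1 no-port MUL/MEM
#2 head=2: ld.MEM/or.ALU i2&i3 dual
#3 head=4: st.MEM/and.ALU i4&i5 dual
#4 head=6: ld.MEM i6 no-port MEM/MUL
#5 head=7: mulh.MUL i7 tail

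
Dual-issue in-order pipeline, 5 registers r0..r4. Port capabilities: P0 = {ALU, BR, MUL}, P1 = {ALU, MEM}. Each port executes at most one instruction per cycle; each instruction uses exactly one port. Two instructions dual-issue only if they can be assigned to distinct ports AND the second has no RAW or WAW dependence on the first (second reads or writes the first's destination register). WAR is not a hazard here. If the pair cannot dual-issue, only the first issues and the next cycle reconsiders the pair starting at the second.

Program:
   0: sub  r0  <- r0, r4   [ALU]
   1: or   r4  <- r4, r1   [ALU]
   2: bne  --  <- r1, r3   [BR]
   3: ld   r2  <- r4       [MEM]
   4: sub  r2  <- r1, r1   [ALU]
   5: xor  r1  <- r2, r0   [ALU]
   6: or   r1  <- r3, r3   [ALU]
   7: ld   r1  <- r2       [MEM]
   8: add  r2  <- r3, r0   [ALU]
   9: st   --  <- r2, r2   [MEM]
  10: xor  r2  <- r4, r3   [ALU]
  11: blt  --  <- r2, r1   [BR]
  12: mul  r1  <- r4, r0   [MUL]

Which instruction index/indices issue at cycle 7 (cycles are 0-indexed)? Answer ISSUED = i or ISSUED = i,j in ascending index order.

ISSUED = 11

0. sub.ALU+or.ALU @i0+i1  | pair
1. bne.BR+ld.MEM @i2+i3  | pair
2. sub.ALU @i4  | RAW r2
3. xor.ALU @i5  | WAW r1
4. or.ALU @i6  | WAW r1
5. ld.MEM+add.ALU @i7+i8  | pair
6. st.MEM+xor.ALU @i9+i10  | pair
7. blt.BR @i11  | no-port BR/MUL
8. mul.MUL @i12  | tail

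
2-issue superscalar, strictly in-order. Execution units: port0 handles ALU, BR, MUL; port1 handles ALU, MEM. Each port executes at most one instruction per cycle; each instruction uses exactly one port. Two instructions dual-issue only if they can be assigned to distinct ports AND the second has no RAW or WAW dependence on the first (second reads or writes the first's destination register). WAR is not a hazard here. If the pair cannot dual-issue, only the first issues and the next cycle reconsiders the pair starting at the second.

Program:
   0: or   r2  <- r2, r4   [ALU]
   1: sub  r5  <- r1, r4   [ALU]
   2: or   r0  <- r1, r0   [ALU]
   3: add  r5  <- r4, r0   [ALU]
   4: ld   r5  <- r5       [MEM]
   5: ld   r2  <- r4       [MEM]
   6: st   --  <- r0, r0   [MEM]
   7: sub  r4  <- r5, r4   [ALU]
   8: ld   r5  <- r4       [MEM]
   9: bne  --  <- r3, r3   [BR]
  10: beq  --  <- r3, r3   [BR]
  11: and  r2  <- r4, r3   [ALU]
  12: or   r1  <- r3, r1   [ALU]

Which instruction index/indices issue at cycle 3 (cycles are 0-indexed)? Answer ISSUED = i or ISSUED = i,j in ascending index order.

ISSUED = 4

[0] i0,i1  or/sub  -- 2-wide
[1] i2  or  -- RAW r0
[2] i3  add  -- RAW+WAW r5
[3] i4  ld  -- no-port MEM/MEM
[4] i5  ld  -- no-port MEM/MEM
[5] i6,i7  st/sub  -- 2-wide
[6] i8,i9  ld/bne  -- 2-wide
[7] i10,i11  beq/and  -- 2-wide
[8] i12  or  -- tail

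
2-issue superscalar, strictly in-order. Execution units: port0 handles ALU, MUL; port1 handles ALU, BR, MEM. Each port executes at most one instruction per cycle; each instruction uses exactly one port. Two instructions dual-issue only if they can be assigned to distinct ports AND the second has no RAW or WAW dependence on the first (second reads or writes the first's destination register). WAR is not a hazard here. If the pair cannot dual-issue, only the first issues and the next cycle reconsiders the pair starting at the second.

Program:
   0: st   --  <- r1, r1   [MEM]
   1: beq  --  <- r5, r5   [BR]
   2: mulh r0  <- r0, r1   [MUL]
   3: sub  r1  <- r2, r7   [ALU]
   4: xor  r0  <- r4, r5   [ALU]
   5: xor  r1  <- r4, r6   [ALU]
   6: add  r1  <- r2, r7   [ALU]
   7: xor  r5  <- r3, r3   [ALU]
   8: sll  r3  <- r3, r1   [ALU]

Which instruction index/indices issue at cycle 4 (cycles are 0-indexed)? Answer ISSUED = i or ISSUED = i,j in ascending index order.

[0] i0  st  -- no-port MEM/BR
[1] i1+i2  beq+mulh  -- pair
[2] i3+i4  sub+xor  -- pair
[3] i5  xor  -- WAW r1
[4] i6+i7  add+xor  -- pair
[5] i8  sll  -- tail

ISSUED = 6,7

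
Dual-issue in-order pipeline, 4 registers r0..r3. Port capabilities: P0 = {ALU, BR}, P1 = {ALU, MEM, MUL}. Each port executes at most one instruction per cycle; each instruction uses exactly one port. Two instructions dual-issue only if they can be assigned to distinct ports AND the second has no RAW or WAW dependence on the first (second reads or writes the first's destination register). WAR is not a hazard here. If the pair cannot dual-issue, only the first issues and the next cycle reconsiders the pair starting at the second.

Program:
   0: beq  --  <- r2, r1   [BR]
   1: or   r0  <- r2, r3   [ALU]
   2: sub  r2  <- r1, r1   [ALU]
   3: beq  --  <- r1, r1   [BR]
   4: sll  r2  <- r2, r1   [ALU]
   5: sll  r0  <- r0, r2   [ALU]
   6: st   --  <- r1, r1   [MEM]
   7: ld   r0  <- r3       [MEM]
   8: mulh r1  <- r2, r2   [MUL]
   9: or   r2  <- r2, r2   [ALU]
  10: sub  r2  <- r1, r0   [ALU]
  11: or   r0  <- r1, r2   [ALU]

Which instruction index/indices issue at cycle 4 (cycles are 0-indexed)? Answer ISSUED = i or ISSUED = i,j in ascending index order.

ISSUED = 7

t=0 i0+i1:beq.BR/or.ALU ; pair
t=1 i2+i3:sub.ALU/beq.BR ; pair
t=2 i4:sll.ALU ; RAW r2
t=3 i5+i6:sll.ALU/st.MEM ; pair
t=4 i7:ld.MEM ; no-port MEM/MUL
t=5 i8+i9:mulh.MUL/or.ALU ; pair
t=6 i10:sub.ALU ; RAW r2
t=7 i11:or.ALU ; tail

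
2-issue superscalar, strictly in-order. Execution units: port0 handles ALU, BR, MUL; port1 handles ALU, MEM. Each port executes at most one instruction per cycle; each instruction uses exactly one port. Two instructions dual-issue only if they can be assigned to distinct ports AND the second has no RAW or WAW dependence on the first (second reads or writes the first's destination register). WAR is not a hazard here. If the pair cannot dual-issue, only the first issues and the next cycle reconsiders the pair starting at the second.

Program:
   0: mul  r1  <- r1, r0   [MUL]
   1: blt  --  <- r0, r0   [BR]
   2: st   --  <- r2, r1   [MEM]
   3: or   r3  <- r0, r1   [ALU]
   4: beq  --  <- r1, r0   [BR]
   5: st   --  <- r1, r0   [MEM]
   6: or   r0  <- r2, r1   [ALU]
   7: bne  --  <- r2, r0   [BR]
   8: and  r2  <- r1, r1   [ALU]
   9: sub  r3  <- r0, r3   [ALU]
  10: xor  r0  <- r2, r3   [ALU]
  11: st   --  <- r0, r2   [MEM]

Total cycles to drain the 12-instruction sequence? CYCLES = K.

CYCLES = 8

t=0 i0:mul.MUL ; no-port MUL/BR
t=1 i1+i2:blt.BR;st.MEM ; 2-wide
t=2 i3+i4:or.ALU;beq.BR ; 2-wide
t=3 i5+i6:st.MEM;or.ALU ; 2-wide
t=4 i7+i8:bne.BR;and.ALU ; 2-wide
t=5 i9:sub.ALU ; RAW r3
t=6 i10:xor.ALU ; RAW r0
t=7 i11:st.MEM ; tail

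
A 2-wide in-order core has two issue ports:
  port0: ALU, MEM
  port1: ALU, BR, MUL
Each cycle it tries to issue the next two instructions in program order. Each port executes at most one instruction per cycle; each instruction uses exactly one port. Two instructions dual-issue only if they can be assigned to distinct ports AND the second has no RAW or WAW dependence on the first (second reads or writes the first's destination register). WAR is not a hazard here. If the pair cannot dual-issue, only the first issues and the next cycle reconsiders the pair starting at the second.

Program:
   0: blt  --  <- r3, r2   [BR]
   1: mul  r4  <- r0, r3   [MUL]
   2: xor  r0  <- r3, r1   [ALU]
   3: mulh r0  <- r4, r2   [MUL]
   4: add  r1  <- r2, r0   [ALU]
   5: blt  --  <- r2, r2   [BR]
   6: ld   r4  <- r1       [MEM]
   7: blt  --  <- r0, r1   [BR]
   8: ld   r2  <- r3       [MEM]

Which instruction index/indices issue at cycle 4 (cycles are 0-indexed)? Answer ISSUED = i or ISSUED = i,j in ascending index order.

ISSUED = 6,7

t=0 i0:blt.BR ; no-port BR/MUL
t=1 i1/i2:mul.MUL/xor.ALU ; dual
t=2 i3:mulh.MUL ; RAW r0
t=3 i4/i5:add.ALU/blt.BR ; dual
t=4 i6/i7:ld.MEM/blt.BR ; dual
t=5 i8:ld.MEM ; tail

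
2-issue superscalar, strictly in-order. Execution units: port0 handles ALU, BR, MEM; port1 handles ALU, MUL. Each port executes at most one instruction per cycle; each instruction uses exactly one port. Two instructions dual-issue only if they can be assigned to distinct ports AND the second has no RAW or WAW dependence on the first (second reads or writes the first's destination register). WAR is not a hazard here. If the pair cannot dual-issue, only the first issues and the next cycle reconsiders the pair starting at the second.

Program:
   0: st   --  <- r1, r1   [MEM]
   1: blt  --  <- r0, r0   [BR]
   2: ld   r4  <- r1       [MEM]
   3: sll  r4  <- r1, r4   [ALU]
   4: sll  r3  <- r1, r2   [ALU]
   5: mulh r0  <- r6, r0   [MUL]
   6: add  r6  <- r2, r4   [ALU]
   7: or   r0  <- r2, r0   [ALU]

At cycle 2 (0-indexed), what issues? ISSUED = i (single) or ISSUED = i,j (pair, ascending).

0. st @i0  | no-port MEM/BR
1. blt @i1  | no-port BR/MEM
2. ld @i2  | RAW+WAW r4
3. sll sll @i3,i4  | pair
4. mulh add @i5,i6  | pair
5. or @i7  | tail

ISSUED = 2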